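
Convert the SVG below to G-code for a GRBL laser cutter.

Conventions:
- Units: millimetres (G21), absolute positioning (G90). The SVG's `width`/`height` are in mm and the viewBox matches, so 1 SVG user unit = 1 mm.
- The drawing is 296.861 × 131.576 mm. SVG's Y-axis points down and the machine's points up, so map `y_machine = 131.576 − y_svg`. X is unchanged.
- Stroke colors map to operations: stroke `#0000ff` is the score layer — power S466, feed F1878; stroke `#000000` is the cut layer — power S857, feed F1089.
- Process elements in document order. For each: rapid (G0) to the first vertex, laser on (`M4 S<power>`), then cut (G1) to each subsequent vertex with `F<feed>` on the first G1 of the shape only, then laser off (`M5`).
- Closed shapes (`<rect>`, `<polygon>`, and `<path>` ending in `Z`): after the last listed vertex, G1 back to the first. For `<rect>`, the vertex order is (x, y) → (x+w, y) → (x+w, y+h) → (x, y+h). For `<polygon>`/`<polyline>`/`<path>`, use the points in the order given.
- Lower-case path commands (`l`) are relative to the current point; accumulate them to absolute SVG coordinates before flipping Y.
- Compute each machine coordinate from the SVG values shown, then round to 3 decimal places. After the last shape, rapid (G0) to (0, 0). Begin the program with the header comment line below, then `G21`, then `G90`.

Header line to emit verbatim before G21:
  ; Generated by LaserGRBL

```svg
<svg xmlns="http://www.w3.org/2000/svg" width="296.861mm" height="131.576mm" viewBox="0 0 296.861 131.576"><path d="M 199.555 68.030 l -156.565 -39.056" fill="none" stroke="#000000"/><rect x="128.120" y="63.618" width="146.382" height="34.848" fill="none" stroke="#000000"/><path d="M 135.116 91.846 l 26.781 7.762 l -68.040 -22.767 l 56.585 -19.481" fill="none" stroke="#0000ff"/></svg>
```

Since the viewBox matches the mm dimensions, user units are millimetres directly. The only transform is the Y-flip y_m = 131.576 − y_svg.

Shape 1 is a line segment drawn with `<path>`. Its stroke #000000 means cut at S857, F1089. After flipping Y the toolpath is (199.555,63.546) → (42.990,102.602).

Shape 2 is a rectangle drawn with `<rect>`. Its stroke #000000 means cut at S857, F1089. After flipping Y the toolpath is (128.120,67.958) → (274.502,67.958) → (274.502,33.110) → (128.120,33.110) → (128.120,67.958), returning to the start.

Shape 3 is a open polyline drawn with `<path>`. Its stroke #0000ff means score at S466, F1878. After flipping Y the toolpath is (135.116,39.730) → (161.897,31.968) → (93.857,54.735) → (150.442,74.216).

; Generated by LaserGRBL
G21
G90
G0 X199.555 Y63.546
M4 S857
G1 X42.990 Y102.602 F1089
M5
G0 X128.120 Y67.958
M4 S857
G1 X274.502 Y67.958 F1089
G1 X274.502 Y33.110
G1 X128.120 Y33.110
G1 X128.120 Y67.958
M5
G0 X135.116 Y39.730
M4 S466
G1 X161.897 Y31.968 F1878
G1 X93.857 Y54.735
G1 X150.442 Y74.216
M5
G0 X0.000 Y0.000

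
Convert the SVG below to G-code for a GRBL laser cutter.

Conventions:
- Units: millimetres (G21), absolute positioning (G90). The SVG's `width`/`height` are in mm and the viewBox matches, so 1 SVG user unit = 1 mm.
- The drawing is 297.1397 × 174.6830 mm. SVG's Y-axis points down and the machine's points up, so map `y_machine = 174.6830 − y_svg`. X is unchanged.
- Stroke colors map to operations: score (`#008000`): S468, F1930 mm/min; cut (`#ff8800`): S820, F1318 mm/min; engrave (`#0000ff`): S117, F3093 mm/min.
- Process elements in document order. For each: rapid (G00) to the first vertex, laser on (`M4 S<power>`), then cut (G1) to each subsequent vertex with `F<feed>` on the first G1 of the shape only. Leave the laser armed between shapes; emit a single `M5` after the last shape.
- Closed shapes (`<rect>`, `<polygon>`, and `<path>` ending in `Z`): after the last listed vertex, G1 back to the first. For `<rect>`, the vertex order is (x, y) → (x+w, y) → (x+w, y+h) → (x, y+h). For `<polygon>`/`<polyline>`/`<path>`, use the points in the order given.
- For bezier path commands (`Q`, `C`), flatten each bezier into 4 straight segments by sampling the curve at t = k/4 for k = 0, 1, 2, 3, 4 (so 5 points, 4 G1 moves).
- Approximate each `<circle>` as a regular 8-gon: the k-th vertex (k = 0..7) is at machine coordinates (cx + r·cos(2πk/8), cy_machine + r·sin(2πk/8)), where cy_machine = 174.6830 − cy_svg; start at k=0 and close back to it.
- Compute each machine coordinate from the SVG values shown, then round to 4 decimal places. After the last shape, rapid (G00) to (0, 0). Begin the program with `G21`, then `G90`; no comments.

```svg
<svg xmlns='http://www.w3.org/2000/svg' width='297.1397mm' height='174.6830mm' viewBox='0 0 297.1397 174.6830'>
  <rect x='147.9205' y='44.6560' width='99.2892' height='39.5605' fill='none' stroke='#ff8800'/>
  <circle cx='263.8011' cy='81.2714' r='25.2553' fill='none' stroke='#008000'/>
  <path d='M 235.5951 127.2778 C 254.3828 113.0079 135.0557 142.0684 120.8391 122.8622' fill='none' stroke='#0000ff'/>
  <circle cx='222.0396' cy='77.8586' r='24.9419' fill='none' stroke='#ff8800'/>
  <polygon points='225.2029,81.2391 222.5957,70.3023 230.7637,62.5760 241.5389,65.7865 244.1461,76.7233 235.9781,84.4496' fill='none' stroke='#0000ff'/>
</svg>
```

G21
G90
G00 X147.9205 Y130.0270
M4 S820
G1 X247.2097 Y130.0270 F1318
G1 X247.2097 Y90.4665
G1 X147.9205 Y90.4665
G1 X147.9205 Y130.0270
G00 X289.0564 Y93.4116
M4 S468
G1 X281.6593 Y111.2698 F1930
G1 X263.8011 Y118.6669
G1 X245.9429 Y111.2698
G1 X238.5458 Y93.4116
G1 X245.9429 Y75.5534
G1 X263.8011 Y68.1563
G1 X281.6593 Y75.5534
G1 X289.0564 Y93.4116
G00 X235.5951 Y47.4052
M4 S117
G1 X227.5897 Y51.4144 F3093
G1 X190.5937 Y47.7619
G1 X147.4094 Y45.0350
G1 X120.8391 Y51.8208
G00 X246.9815 Y96.8244
M4 S820
G1 X239.6762 Y114.4610 F1318
G1 X222.0396 Y121.7663
G1 X204.4030 Y114.4610
G1 X197.0977 Y96.8244
G1 X204.4030 Y79.1878
G1 X222.0396 Y71.8825
G1 X239.6762 Y79.1878
G1 X246.9815 Y96.8244
G00 X225.2029 Y93.4439
M4 S117
G1 X222.5957 Y104.3807 F3093
G1 X230.7637 Y112.1070
G1 X241.5389 Y108.8965
G1 X244.1461 Y97.9597
G1 X235.9781 Y90.2334
G1 X225.2029 Y93.4439
M5
G00 X0.0000 Y0.0000

viewBox `0 0 297.1397 174.6830` with mm width/height → 1 unit = 1 mm. Flip: y_m = 174.6830 − y_svg.

**Shape 1** — `<rect>` rectangle, stroke `#ff8800` → cut (S820, F1318). Machine vertices: (147.9205,130.0270) → (247.2097,130.0270) → (247.2097,90.4665) → (147.9205,90.4665) → (147.9205,130.0270). Closed: final G1 returns to the first vertex.

**Shape 2** — `<circle>` circle, stroke `#008000` → score (S468, F1930). Machine vertices: (289.0564,93.4116) → (281.6593,111.2698) → (263.8011,118.6669) → (245.9429,111.2698) → (238.5458,93.4116) → (245.9429,75.5534) → (263.8011,68.1563) → (281.6593,75.5534) → (289.0564,93.4116). Closed: final G1 returns to the first vertex.

**Shape 3** — `<path>` cubic bezier, stroke `#0000ff` → engrave (S117, F3093). Control points (SVG): P0=(235.5951,127.2778), P1=(254.3828,113.0079), P2=(135.0557,142.0684), P3=(120.8391,122.8622); sampled at t=k/4. Machine vertices: (235.5951,47.4052) → (227.5897,51.4144) → (190.5937,47.7619) → (147.4094,45.0350) → (120.8391,51.8208). Open path.

**Shape 4** — `<circle>` circle, stroke `#ff8800` → cut (S820, F1318). Machine vertices: (246.9815,96.8244) → (239.6762,114.4610) → (222.0396,121.7663) → (204.4030,114.4610) → (197.0977,96.8244) → (204.4030,79.1878) → (222.0396,71.8825) → (239.6762,79.1878) → (246.9815,96.8244). Closed: final G1 returns to the first vertex.

**Shape 5** — `<polygon>` regular polygon, stroke `#0000ff` → engrave (S117, F3093). Machine vertices: (225.2029,93.4439) → (222.5957,104.3807) → (230.7637,112.1070) → (241.5389,108.8965) → (244.1461,97.9597) → (235.9781,90.2334) → (225.2029,93.4439). Closed: final G1 returns to the first vertex.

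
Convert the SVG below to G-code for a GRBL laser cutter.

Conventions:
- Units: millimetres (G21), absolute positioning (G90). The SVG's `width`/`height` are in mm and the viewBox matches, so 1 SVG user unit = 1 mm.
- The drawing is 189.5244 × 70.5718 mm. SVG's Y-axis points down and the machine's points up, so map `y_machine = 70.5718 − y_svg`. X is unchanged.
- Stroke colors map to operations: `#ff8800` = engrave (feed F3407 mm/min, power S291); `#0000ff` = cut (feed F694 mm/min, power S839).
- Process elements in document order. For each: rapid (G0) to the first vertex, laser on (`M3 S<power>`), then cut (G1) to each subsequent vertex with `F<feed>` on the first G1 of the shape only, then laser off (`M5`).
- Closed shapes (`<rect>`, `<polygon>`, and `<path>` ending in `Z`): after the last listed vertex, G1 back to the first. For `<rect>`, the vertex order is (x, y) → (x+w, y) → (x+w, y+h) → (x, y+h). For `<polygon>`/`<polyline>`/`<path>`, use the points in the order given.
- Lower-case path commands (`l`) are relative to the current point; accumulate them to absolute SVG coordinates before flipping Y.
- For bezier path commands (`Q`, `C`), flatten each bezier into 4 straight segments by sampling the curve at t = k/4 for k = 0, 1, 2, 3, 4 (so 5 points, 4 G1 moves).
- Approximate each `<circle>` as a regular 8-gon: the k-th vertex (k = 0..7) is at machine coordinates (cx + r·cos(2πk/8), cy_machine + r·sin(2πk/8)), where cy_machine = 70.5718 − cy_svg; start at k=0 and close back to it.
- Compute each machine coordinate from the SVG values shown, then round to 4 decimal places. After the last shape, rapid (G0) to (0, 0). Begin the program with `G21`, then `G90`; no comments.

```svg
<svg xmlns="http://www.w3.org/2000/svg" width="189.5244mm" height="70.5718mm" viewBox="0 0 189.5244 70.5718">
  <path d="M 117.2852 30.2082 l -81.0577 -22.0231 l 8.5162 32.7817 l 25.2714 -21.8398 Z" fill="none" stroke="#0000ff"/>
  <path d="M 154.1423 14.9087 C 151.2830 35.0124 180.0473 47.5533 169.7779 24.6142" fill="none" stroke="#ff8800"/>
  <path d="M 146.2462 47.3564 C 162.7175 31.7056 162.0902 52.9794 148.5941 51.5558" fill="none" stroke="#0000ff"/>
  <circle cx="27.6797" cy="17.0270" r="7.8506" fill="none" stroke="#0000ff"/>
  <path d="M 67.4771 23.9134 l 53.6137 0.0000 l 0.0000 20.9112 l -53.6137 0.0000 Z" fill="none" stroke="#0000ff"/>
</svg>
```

Since the viewBox matches the mm dimensions, user units are millimetres directly. The only transform is the Y-flip y_m = 70.5718 − y_svg.

Shape 1 is a closed polygon drawn with `<path>`. Its stroke #0000ff means cut at S839, F694. After flipping Y the toolpath is (117.2852,40.3636) → (36.2275,62.3867) → (44.7437,29.6050) → (70.0151,51.4448) → (117.2852,40.3636), returning to the start.

Shape 2 is a cubic bezier drawn with `<path>`. Its stroke #ff8800 means engrave at S291, F3407. After flipping Y the toolpath is (154.1423,55.6631) → (156.8232,42.4396) → (164.7389,34.6693) → (171.2652,34.9696) → (169.7779,45.9576).

Shape 3 is a cubic bezier drawn with `<path>`. Its stroke #0000ff means cut at S839, F694. After flipping Y the toolpath is (146.2462,23.2154) → (155.4598,28.9617) → (158.6579,26.4509) → (156.2372,21.2725) → (148.5941,19.0160).

Shape 4 is a circle drawn with `<circle>`. Its stroke #0000ff means cut at S839, F694. After flipping Y the toolpath is (35.5303,53.5448) → (33.2309,59.0960) → (27.6797,61.3954) → (22.1285,59.0960) → (19.8291,53.5448) → (22.1285,47.9936) → (27.6797,45.6942) → (33.2309,47.9936) → (35.5303,53.5448), returning to the start.

Shape 5 is a rectangle drawn with `<path>`. Its stroke #0000ff means cut at S839, F694. After flipping Y the toolpath is (67.4771,46.6584) → (121.0908,46.6584) → (121.0908,25.7472) → (67.4771,25.7472) → (67.4771,46.6584), returning to the start.

G21
G90
G0 X117.2852 Y40.3636
M3 S839
G1 X36.2275 Y62.3867 F694
G1 X44.7437 Y29.6050
G1 X70.0151 Y51.4448
G1 X117.2852 Y40.3636
M5
G0 X154.1423 Y55.6631
M3 S291
G1 X156.8232 Y42.4396 F3407
G1 X164.7389 Y34.6693
G1 X171.2652 Y34.9696
G1 X169.7779 Y45.9576
M5
G0 X146.2462 Y23.2154
M3 S839
G1 X155.4598 Y28.9617 F694
G1 X158.6579 Y26.4509
G1 X156.2372 Y21.2725
G1 X148.5941 Y19.0160
M5
G0 X35.5303 Y53.5448
M3 S839
G1 X33.2309 Y59.0960 F694
G1 X27.6797 Y61.3954
G1 X22.1285 Y59.0960
G1 X19.8291 Y53.5448
G1 X22.1285 Y47.9936
G1 X27.6797 Y45.6942
G1 X33.2309 Y47.9936
G1 X35.5303 Y53.5448
M5
G0 X67.4771 Y46.6584
M3 S839
G1 X121.0908 Y46.6584 F694
G1 X121.0908 Y25.7472
G1 X67.4771 Y25.7472
G1 X67.4771 Y46.6584
M5
G0 X0.0000 Y0.0000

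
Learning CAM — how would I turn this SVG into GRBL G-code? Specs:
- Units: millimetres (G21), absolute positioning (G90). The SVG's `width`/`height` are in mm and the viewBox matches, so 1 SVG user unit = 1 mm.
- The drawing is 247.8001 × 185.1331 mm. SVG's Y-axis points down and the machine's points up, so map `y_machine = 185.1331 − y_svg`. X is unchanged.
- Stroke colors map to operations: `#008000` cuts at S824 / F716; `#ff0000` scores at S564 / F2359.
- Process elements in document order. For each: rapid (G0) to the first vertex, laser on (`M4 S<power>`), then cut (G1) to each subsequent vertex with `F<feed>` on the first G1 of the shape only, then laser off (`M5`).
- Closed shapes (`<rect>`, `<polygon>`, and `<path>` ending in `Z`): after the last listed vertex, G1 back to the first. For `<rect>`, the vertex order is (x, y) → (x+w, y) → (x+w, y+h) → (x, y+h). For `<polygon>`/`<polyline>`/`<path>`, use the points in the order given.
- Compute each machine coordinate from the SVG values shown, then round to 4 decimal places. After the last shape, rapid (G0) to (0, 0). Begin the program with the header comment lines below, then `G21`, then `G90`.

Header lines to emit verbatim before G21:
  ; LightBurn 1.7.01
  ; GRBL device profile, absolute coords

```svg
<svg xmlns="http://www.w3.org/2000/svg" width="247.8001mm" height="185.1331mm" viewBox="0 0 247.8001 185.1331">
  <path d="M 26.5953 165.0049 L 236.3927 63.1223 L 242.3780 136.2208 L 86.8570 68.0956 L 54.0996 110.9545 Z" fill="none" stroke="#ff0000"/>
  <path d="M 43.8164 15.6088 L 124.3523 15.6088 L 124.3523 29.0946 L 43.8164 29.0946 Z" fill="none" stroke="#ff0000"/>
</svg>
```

; LightBurn 1.7.01
; GRBL device profile, absolute coords
G21
G90
G0 X26.5953 Y20.1282
M4 S564
G1 X236.3927 Y122.0108 F2359
G1 X242.3780 Y48.9123
G1 X86.8570 Y117.0375
G1 X54.0996 Y74.1786
G1 X26.5953 Y20.1282
M5
G0 X43.8164 Y169.5243
M4 S564
G1 X124.3523 Y169.5243 F2359
G1 X124.3523 Y156.0385
G1 X43.8164 Y156.0385
G1 X43.8164 Y169.5243
M5
G0 X0.0000 Y0.0000

viewBox `0 0 247.8001 185.1331` with mm width/height → 1 unit = 1 mm. Flip: y_m = 185.1331 − y_svg.

**Shape 1** — `<path>` closed polygon, stroke `#ff0000` → score (S564, F2359). Machine vertices: (26.5953,20.1282) → (236.3927,122.0108) → (242.3780,48.9123) → (86.8570,117.0375) → (54.0996,74.1786) → (26.5953,20.1282). Closed: final G1 returns to the first vertex.

**Shape 2** — `<path>` rectangle, stroke `#ff0000` → score (S564, F2359). Machine vertices: (43.8164,169.5243) → (124.3523,169.5243) → (124.3523,156.0385) → (43.8164,156.0385) → (43.8164,169.5243). Closed: final G1 returns to the first vertex.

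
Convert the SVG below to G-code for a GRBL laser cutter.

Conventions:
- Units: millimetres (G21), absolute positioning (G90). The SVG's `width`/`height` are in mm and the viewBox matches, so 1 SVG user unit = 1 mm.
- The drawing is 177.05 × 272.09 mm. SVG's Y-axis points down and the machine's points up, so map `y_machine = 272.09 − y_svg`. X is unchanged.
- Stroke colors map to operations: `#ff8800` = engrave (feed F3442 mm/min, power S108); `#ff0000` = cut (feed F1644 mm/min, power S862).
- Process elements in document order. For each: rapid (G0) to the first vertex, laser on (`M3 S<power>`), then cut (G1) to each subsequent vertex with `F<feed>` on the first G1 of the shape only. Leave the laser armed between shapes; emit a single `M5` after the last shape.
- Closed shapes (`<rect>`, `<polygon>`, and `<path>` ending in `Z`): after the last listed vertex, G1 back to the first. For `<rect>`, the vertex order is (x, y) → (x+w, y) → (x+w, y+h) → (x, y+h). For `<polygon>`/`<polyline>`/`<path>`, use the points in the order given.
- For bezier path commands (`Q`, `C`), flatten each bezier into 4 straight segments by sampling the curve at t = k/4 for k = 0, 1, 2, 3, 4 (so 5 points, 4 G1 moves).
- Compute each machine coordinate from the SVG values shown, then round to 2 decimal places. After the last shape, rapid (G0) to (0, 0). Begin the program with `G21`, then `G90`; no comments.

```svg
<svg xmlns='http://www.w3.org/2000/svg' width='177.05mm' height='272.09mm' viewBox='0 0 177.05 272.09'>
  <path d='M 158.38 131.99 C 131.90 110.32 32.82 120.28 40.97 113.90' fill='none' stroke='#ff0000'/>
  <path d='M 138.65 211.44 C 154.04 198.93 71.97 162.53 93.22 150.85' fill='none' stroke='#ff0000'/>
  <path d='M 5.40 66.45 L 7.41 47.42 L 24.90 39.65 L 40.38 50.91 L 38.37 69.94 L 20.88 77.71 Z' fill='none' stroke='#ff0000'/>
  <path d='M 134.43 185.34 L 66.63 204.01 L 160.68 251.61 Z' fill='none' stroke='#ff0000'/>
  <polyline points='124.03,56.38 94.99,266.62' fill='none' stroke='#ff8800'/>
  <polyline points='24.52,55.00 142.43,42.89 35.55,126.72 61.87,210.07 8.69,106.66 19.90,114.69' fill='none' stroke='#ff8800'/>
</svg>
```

Since the viewBox matches the mm dimensions, user units are millimetres directly. The only transform is the Y-flip y_m = 272.09 − y_svg.

Shape 1 is a cubic bezier drawn with `<path>`. Its stroke #ff0000 means cut at S862, F1644. After flipping Y the toolpath is (158.38,140.10) → (127.72,151.17) → (86.69,154.88) → (52.15,155.72) → (40.97,158.19).

Shape 2 is a cubic bezier drawn with `<path>`. Its stroke #ff0000 means cut at S862, F1644. After flipping Y the toolpath is (138.65,60.65) → (135.06,73.75) → (113.74,91.26) → (93.52,108.60) → (93.22,121.24).

Shape 3 is a regular polygon drawn with `<path>`. Its stroke #ff0000 means cut at S862, F1644. After flipping Y the toolpath is (5.40,205.64) → (7.41,224.67) → (24.90,232.44) → (40.38,221.18) → (38.37,202.15) → (20.88,194.38) → (5.40,205.64), returning to the start.

Shape 4 is a closed polygon drawn with `<path>`. Its stroke #ff0000 means cut at S862, F1644. After flipping Y the toolpath is (134.43,86.75) → (66.63,68.08) → (160.68,20.48) → (134.43,86.75), returning to the start.

Shape 5 is a line segment drawn with `<polyline>`. Its stroke #ff8800 means engrave at S108, F3442. After flipping Y the toolpath is (124.03,215.71) → (94.99,5.47).

Shape 6 is a open polyline drawn with `<polyline>`. Its stroke #ff8800 means engrave at S108, F3442. After flipping Y the toolpath is (24.52,217.09) → (142.43,229.20) → (35.55,145.37) → (61.87,62.02) → (8.69,165.43) → (19.90,157.40).

G21
G90
G0 X158.38 Y140.10
M3 S862
G1 X127.72 Y151.17 F1644
G1 X86.69 Y154.88
G1 X52.15 Y155.72
G1 X40.97 Y158.19
G0 X138.65 Y60.65
M3 S862
G1 X135.06 Y73.75 F1644
G1 X113.74 Y91.26
G1 X93.52 Y108.60
G1 X93.22 Y121.24
G0 X5.40 Y205.64
M3 S862
G1 X7.41 Y224.67 F1644
G1 X24.90 Y232.44
G1 X40.38 Y221.18
G1 X38.37 Y202.15
G1 X20.88 Y194.38
G1 X5.40 Y205.64
G0 X134.43 Y86.75
M3 S862
G1 X66.63 Y68.08 F1644
G1 X160.68 Y20.48
G1 X134.43 Y86.75
G0 X124.03 Y215.71
M3 S108
G1 X94.99 Y5.47 F3442
G0 X24.52 Y217.09
M3 S108
G1 X142.43 Y229.20 F3442
G1 X35.55 Y145.37
G1 X61.87 Y62.02
G1 X8.69 Y165.43
G1 X19.90 Y157.40
M5
G0 X0.00 Y0.00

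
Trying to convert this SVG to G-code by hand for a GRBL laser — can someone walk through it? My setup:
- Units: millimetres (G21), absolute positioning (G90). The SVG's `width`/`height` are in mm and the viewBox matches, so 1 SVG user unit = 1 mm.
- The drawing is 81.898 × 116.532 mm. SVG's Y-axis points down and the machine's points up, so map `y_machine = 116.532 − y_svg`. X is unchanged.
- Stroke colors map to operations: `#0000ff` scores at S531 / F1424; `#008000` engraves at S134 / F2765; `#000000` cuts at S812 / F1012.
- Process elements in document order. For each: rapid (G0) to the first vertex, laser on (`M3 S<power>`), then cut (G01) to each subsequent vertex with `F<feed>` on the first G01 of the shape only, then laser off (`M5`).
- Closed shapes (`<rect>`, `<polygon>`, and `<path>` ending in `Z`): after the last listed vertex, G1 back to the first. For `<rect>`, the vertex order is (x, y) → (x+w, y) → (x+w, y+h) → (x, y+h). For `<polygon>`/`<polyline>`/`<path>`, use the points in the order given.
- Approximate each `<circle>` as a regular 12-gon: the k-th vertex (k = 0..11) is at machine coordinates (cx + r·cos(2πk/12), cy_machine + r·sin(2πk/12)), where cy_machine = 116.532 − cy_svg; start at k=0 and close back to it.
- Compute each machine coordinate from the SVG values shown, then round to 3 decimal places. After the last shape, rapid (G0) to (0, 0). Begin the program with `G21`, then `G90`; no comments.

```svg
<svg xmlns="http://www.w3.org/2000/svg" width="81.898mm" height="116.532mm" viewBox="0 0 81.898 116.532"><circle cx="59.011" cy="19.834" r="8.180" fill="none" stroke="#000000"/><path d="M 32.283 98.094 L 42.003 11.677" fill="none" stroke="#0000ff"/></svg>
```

viewBox `0 0 81.898 116.532` with mm width/height → 1 unit = 1 mm. Flip: y_m = 116.532 − y_svg.

**Shape 1** — `<circle>` circle, stroke `#000000` → cut (S812, F1012). Machine vertices: (67.191,96.698) → (66.095,100.788) → (63.101,103.782) → (59.011,104.878) → (54.921,103.782) → (51.927,100.788) → (50.831,96.698) → (51.927,92.608) → (54.921,89.614) → (59.011,88.518) → (63.101,89.614) → (66.095,92.608) → (67.191,96.698). Closed: final G1 returns to the first vertex.

**Shape 2** — `<path>` line segment, stroke `#0000ff` → score (S531, F1424). Machine vertices: (32.283,18.438) → (42.003,104.855). Open path.

G21
G90
G0 X67.191 Y96.698
M3 S812
G01 X66.095 Y100.788 F1012
G01 X63.101 Y103.782
G01 X59.011 Y104.878
G01 X54.921 Y103.782
G01 X51.927 Y100.788
G01 X50.831 Y96.698
G01 X51.927 Y92.608
G01 X54.921 Y89.614
G01 X59.011 Y88.518
G01 X63.101 Y89.614
G01 X66.095 Y92.608
G01 X67.191 Y96.698
M5
G0 X32.283 Y18.438
M3 S531
G01 X42.003 Y104.855 F1424
M5
G0 X0.000 Y0.000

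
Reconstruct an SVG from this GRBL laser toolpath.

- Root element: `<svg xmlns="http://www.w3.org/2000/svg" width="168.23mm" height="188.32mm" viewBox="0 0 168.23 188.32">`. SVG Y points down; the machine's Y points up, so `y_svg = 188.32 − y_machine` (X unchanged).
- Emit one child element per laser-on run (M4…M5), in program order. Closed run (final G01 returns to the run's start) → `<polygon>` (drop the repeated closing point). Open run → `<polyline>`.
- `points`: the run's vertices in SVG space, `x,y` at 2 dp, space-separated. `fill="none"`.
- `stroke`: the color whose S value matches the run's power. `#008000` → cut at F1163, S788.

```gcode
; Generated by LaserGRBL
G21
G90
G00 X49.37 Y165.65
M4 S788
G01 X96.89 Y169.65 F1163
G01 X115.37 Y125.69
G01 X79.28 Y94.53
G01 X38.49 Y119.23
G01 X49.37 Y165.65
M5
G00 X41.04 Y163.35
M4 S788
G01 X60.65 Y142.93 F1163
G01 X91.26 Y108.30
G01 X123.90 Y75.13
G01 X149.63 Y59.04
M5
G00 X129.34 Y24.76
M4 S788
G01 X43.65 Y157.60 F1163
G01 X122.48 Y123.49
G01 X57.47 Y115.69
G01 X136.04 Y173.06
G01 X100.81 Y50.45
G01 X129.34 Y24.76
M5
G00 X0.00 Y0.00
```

Machine Y-up, SVG Y-down with viewBox height 188.32, so y_svg = 188.32 − y_machine; X carries over. Every run uses S788, so all elements get stroke `#008000` (cut).

Run 1: The run returns to its start, so emit a `<polygon>` with points (Y-flipped): 49.37,22.67 96.89,18.67 115.37,62.63 79.28,93.79 38.49,69.09.

Run 2: The run is open, so emit a `<polyline>` with points (Y-flipped): 41.04,24.97 60.65,45.39 91.26,80.02 123.90,113.19 149.63,129.28.

Run 3: The run returns to its start, so emit a `<polygon>` with points (Y-flipped): 129.34,163.56 43.65,30.72 122.48,64.83 57.47,72.63 136.04,15.26 100.81,137.87.

<svg xmlns="http://www.w3.org/2000/svg" width="168.23mm" height="188.32mm" viewBox="0 0 168.23 188.32">
  <polygon points="49.37,22.67 96.89,18.67 115.37,62.63 79.28,93.79 38.49,69.09" fill="none" stroke="#008000"/>
  <polyline points="41.04,24.97 60.65,45.39 91.26,80.02 123.90,113.19 149.63,129.28" fill="none" stroke="#008000"/>
  <polygon points="129.34,163.56 43.65,30.72 122.48,64.83 57.47,72.63 136.04,15.26 100.81,137.87" fill="none" stroke="#008000"/>
</svg>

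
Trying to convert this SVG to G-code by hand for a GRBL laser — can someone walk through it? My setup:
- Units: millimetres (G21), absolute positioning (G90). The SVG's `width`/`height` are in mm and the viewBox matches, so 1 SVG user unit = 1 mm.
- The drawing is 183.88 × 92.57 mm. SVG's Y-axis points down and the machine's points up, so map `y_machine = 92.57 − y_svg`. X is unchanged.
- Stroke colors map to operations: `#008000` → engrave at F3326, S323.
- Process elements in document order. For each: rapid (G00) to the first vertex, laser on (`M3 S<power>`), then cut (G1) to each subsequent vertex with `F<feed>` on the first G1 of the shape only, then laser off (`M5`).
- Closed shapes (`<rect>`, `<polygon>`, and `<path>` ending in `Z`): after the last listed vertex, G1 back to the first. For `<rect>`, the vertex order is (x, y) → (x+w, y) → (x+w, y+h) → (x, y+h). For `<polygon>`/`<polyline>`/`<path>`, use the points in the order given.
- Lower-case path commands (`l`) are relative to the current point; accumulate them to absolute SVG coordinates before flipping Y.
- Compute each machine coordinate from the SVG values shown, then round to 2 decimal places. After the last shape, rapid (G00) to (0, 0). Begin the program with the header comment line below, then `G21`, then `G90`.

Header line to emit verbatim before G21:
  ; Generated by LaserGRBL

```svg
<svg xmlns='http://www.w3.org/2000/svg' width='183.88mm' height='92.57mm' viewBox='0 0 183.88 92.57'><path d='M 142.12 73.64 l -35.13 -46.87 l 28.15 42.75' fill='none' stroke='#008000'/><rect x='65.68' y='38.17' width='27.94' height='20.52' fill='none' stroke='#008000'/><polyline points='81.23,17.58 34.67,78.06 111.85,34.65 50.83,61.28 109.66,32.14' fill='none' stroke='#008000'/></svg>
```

; Generated by LaserGRBL
G21
G90
G00 X142.12 Y18.93
M3 S323
G1 X106.99 Y65.80 F3326
G1 X135.14 Y23.05
M5
G00 X65.68 Y54.40
M3 S323
G1 X93.62 Y54.40 F3326
G1 X93.62 Y33.88
G1 X65.68 Y33.88
G1 X65.68 Y54.40
M5
G00 X81.23 Y74.99
M3 S323
G1 X34.67 Y14.51 F3326
G1 X111.85 Y57.92
G1 X50.83 Y31.29
G1 X109.66 Y60.43
M5
G00 X0.00 Y0.00

1 u = 1 mm; y_m = 92.57 − y.

[1] `<path>` open polyline, #008000→engrave S323 F3326: (142.12,18.93) → (106.99,65.80) → (135.14,23.05)

[2] `<rect>` rectangle, #008000→engrave S323 F3326: (65.68,54.40) → (93.62,54.40) → (93.62,33.88) → (65.68,33.88) → (65.68,54.40) (closed)

[3] `<polyline>` open polyline, #008000→engrave S323 F3326: (81.23,74.99) → (34.67,14.51) → (111.85,57.92) → (50.83,31.29) → (109.66,60.43)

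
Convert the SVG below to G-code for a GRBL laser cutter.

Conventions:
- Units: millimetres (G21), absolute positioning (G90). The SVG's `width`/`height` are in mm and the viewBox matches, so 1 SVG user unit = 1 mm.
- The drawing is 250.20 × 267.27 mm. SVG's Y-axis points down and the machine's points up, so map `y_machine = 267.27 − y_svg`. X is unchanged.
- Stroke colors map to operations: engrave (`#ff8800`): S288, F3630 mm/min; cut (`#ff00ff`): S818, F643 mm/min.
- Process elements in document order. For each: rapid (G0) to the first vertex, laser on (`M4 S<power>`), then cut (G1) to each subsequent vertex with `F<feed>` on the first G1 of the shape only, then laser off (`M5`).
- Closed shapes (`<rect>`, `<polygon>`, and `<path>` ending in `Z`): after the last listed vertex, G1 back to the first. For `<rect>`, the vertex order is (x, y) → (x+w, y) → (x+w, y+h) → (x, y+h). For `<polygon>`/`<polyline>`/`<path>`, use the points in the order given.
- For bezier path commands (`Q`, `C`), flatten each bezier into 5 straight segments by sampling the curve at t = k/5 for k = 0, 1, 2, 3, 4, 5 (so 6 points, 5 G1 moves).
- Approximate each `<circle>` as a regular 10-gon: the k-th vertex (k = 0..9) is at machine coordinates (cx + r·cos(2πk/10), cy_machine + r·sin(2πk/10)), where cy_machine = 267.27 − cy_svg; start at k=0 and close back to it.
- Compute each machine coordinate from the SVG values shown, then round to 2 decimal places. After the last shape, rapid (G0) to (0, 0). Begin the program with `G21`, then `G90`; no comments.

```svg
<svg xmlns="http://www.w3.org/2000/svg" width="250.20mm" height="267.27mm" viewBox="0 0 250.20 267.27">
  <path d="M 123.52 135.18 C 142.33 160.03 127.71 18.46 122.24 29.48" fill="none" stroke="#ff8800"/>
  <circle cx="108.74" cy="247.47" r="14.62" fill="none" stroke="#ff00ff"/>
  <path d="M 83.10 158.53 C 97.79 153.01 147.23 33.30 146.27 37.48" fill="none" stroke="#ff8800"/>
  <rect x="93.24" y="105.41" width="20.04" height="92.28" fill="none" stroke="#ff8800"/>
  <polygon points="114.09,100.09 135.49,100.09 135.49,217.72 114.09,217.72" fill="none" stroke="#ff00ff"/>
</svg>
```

viewBox `0 0 250.20 267.27` with mm width/height → 1 unit = 1 mm. Flip: y_m = 267.27 − y_svg.

**Shape 1** — `<path>` cubic bezier, stroke `#ff8800` → engrave (S288, F3630). Control points (SVG): P0=(123.52,135.18), P1=(142.33,160.03), P2=(127.71,18.46), P3=(122.24,29.48); sampled at t=k/5. Machine vertices: (123.52,132.09) → (131.14,134.60) → (132.77,161.73) → (130.47,198.19) → (126.28,228.64) → (122.24,237.79). Open path.

**Shape 2** — `<circle>` circle, stroke `#ff00ff` → cut (S818, F643). Machine vertices: (123.36,19.80) → (120.57,28.39) → (113.26,33.70) → (104.22,33.70) → (96.91,28.39) → (94.12,19.80) → (96.91,11.21) → (104.22,5.90) → (113.26,5.90) → (120.57,11.21) → (123.36,19.80). Closed: final G1 returns to the first vertex.

**Shape 3** — `<path>` cubic bezier, stroke `#ff8800` → engrave (S288, F3630). Control points (SVG): P0=(83.10,158.53), P1=(97.79,153.01), P2=(147.23,33.30), P3=(146.27,37.48); sampled at t=k/5. Machine vertices: (83.10,108.74) → (95.40,123.85) → (111.96,154.94) → (128.68,190.58) → (141.48,219.34) → (146.27,229.79). Open path.

**Shape 4** — `<rect>` rectangle, stroke `#ff8800` → engrave (S288, F3630). Machine vertices: (93.24,161.86) → (113.28,161.86) → (113.28,69.58) → (93.24,69.58) → (93.24,161.86). Closed: final G1 returns to the first vertex.

**Shape 5** — `<polygon>` rectangle, stroke `#ff00ff` → cut (S818, F643). Machine vertices: (114.09,167.18) → (135.49,167.18) → (135.49,49.55) → (114.09,49.55) → (114.09,167.18). Closed: final G1 returns to the first vertex.

G21
G90
G0 X123.52 Y132.09
M4 S288
G1 X131.14 Y134.60 F3630
G1 X132.77 Y161.73
G1 X130.47 Y198.19
G1 X126.28 Y228.64
G1 X122.24 Y237.79
M5
G0 X123.36 Y19.80
M4 S818
G1 X120.57 Y28.39 F643
G1 X113.26 Y33.70
G1 X104.22 Y33.70
G1 X96.91 Y28.39
G1 X94.12 Y19.80
G1 X96.91 Y11.21
G1 X104.22 Y5.90
G1 X113.26 Y5.90
G1 X120.57 Y11.21
G1 X123.36 Y19.80
M5
G0 X83.10 Y108.74
M4 S288
G1 X95.40 Y123.85 F3630
G1 X111.96 Y154.94
G1 X128.68 Y190.58
G1 X141.48 Y219.34
G1 X146.27 Y229.79
M5
G0 X93.24 Y161.86
M4 S288
G1 X113.28 Y161.86 F3630
G1 X113.28 Y69.58
G1 X93.24 Y69.58
G1 X93.24 Y161.86
M5
G0 X114.09 Y167.18
M4 S818
G1 X135.49 Y167.18 F643
G1 X135.49 Y49.55
G1 X114.09 Y49.55
G1 X114.09 Y167.18
M5
G0 X0.00 Y0.00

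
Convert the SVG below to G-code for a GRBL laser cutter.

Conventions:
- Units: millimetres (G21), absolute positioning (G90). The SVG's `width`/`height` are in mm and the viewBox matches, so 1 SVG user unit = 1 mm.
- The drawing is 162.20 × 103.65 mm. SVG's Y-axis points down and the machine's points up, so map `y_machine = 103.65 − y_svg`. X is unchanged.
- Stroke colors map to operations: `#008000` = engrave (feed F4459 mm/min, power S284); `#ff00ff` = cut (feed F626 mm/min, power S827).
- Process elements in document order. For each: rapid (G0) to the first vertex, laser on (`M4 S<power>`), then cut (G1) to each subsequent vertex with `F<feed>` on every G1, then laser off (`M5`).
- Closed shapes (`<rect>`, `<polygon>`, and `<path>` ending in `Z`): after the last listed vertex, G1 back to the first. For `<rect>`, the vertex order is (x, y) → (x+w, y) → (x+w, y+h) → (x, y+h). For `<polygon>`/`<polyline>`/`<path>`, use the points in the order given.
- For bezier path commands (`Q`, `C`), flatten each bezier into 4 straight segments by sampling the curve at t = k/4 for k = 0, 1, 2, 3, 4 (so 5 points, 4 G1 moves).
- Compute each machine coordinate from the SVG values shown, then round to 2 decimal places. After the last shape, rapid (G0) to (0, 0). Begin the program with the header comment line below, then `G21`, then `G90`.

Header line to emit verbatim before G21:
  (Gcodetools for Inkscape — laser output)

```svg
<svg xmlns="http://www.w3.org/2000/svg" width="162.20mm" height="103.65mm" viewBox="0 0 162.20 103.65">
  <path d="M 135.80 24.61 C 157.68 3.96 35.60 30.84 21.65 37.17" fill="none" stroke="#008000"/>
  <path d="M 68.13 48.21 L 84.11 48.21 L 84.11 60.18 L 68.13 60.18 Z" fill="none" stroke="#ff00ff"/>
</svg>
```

(Gcodetools for Inkscape — laser output)
G21
G90
G0 X135.80 Y79.04
M4 S284
G1 X129.16 Y86.68 F4459
G1 X92.16 Y82.88 F4459
G1 X48.45 Y74.02 F4459
G1 X21.65 Y66.48 F4459
M5
G0 X68.13 Y55.44
M4 S827
G1 X84.11 Y55.44 F626
G1 X84.11 Y43.47 F626
G1 X68.13 Y43.47 F626
G1 X68.13 Y55.44 F626
M5
G0 X0.00 Y0.00

Since the viewBox matches the mm dimensions, user units are millimetres directly. The only transform is the Y-flip y_m = 103.65 − y_svg.

Shape 1 is a cubic bezier drawn with `<path>`. Its stroke #008000 means engrave at S284, F4459. After flipping Y the toolpath is (135.80,79.04) → (129.16,86.68) → (92.16,82.88) → (48.45,74.02) → (21.65,66.48).

Shape 2 is a rectangle drawn with `<path>`. Its stroke #ff00ff means cut at S827, F626. After flipping Y the toolpath is (68.13,55.44) → (84.11,55.44) → (84.11,43.47) → (68.13,43.47) → (68.13,55.44), returning to the start.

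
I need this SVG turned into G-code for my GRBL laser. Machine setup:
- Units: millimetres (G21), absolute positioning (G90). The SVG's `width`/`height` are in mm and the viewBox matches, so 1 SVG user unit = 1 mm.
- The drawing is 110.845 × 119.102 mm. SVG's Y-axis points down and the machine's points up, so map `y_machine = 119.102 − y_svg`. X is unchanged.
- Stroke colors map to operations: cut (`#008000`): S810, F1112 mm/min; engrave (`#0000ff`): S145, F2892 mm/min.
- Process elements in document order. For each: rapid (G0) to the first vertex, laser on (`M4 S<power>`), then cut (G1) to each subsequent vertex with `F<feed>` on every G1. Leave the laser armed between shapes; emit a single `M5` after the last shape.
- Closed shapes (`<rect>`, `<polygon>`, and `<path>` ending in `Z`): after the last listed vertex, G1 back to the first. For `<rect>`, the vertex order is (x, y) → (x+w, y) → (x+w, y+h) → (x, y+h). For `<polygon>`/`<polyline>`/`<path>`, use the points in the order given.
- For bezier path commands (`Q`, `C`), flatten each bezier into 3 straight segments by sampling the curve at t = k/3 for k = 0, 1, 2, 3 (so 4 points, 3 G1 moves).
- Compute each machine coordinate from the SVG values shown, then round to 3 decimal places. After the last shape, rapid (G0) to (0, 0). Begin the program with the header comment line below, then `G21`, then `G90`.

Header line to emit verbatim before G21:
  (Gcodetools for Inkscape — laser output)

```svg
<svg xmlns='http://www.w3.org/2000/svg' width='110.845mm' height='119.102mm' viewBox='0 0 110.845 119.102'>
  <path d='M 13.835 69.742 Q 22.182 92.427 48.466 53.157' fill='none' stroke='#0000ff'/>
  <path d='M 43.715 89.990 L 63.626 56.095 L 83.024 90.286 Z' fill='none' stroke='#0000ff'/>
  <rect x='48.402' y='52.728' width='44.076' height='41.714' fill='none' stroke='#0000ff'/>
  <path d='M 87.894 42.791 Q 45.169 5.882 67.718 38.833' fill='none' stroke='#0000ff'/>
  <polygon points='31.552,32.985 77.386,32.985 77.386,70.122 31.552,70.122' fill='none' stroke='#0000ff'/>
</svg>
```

viewBox `0 0 110.845 119.102` with mm width/height → 1 unit = 1 mm. Flip: y_m = 119.102 − y_svg.

**Shape 1** — `<path>` quadratic bezier, stroke `#0000ff` → engrave (S145, F2892). Control points (SVG): P0=(13.835,69.742), P1=(22.182,92.427), P2=(48.466,53.157); sampled at t=k/3. Machine vertices: (13.835,49.360) → (21.393,41.121) → (32.936,46.649) → (48.466,65.945). Open path.

**Shape 2** — `<path>` regular polygon, stroke `#0000ff` → engrave (S145, F2892). Machine vertices: (43.715,29.112) → (63.626,63.007) → (83.024,28.816) → (43.715,29.112). Closed: final G1 returns to the first vertex.

**Shape 3** — `<rect>` rectangle, stroke `#0000ff` → engrave (S145, F2892). Machine vertices: (48.402,66.374) → (92.478,66.374) → (92.478,24.660) → (48.402,24.660) → (48.402,66.374). Closed: final G1 returns to the first vertex.

**Shape 4** — `<path>` quadratic bezier, stroke `#0000ff` → engrave (S145, F2892). Control points (SVG): P0=(87.894,42.791), P1=(45.169,5.882), P2=(67.718,38.833); sampled at t=k/3. Machine vertices: (87.894,76.311) → (66.663,93.155) → (59.938,94.474) → (67.718,80.269). Open path.

**Shape 5** — `<polygon>` rectangle, stroke `#0000ff` → engrave (S145, F2892). Machine vertices: (31.552,86.117) → (77.386,86.117) → (77.386,48.980) → (31.552,48.980) → (31.552,86.117). Closed: final G1 returns to the first vertex.

(Gcodetools for Inkscape — laser output)
G21
G90
G0 X13.835 Y49.360
M4 S145
G1 X21.393 Y41.121 F2892
G1 X32.936 Y46.649 F2892
G1 X48.466 Y65.945 F2892
G0 X43.715 Y29.112
M4 S145
G1 X63.626 Y63.007 F2892
G1 X83.024 Y28.816 F2892
G1 X43.715 Y29.112 F2892
G0 X48.402 Y66.374
M4 S145
G1 X92.478 Y66.374 F2892
G1 X92.478 Y24.660 F2892
G1 X48.402 Y24.660 F2892
G1 X48.402 Y66.374 F2892
G0 X87.894 Y76.311
M4 S145
G1 X66.663 Y93.155 F2892
G1 X59.938 Y94.474 F2892
G1 X67.718 Y80.269 F2892
G0 X31.552 Y86.117
M4 S145
G1 X77.386 Y86.117 F2892
G1 X77.386 Y48.980 F2892
G1 X31.552 Y48.980 F2892
G1 X31.552 Y86.117 F2892
M5
G0 X0.000 Y0.000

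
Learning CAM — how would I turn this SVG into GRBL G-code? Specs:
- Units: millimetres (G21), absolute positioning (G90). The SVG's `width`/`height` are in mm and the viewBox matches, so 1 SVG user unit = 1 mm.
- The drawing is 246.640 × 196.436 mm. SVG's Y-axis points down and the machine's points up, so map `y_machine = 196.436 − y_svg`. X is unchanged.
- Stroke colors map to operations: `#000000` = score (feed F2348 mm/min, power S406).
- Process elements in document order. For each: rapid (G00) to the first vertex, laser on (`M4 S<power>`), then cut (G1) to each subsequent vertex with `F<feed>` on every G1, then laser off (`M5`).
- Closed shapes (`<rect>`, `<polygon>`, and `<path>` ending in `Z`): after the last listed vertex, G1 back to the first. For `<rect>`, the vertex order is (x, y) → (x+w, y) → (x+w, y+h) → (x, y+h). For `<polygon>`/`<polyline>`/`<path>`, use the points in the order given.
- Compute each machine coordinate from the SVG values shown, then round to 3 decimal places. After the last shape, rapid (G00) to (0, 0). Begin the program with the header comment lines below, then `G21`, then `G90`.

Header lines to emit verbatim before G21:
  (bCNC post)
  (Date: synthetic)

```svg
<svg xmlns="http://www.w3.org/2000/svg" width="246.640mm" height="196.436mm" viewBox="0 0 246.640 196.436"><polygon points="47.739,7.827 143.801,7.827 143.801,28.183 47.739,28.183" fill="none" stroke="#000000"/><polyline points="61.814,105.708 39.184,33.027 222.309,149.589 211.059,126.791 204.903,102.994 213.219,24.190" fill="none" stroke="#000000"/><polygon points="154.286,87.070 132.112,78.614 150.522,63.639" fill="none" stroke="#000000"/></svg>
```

(bCNC post)
(Date: synthetic)
G21
G90
G00 X47.739 Y188.609
M4 S406
G1 X143.801 Y188.609 F2348
G1 X143.801 Y168.253 F2348
G1 X47.739 Y168.253 F2348
G1 X47.739 Y188.609 F2348
M5
G00 X61.814 Y90.728
M4 S406
G1 X39.184 Y163.409 F2348
G1 X222.309 Y46.847 F2348
G1 X211.059 Y69.645 F2348
G1 X204.903 Y93.442 F2348
G1 X213.219 Y172.246 F2348
M5
G00 X154.286 Y109.366
M4 S406
G1 X132.112 Y117.822 F2348
G1 X150.522 Y132.797 F2348
G1 X154.286 Y109.366 F2348
M5
G00 X0.000 Y0.000

viewBox `0 0 246.640 196.436` with mm width/height → 1 unit = 1 mm. Flip: y_m = 196.436 − y_svg.

**Shape 1** — `<polygon>` rectangle, stroke `#000000` → score (S406, F2348). Machine vertices: (47.739,188.609) → (143.801,188.609) → (143.801,168.253) → (47.739,168.253) → (47.739,188.609). Closed: final G1 returns to the first vertex.

**Shape 2** — `<polyline>` open polyline, stroke `#000000` → score (S406, F2348). Machine vertices: (61.814,90.728) → (39.184,163.409) → (222.309,46.847) → (211.059,69.645) → (204.903,93.442) → (213.219,172.246). Open path.

**Shape 3** — `<polygon>` regular polygon, stroke `#000000` → score (S406, F2348). Machine vertices: (154.286,109.366) → (132.112,117.822) → (150.522,132.797) → (154.286,109.366). Closed: final G1 returns to the first vertex.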